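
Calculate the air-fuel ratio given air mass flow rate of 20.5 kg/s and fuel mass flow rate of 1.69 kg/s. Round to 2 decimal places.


AFR = m_air / m_fuel
AFR = 20.5 / 1.69 = 12.13


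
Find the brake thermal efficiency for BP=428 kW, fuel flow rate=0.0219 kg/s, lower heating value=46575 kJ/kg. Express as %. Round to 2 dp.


eta_BTE = (BP / (mf * LHV)) * 100
Denominator = 0.0219 * 46575 = 1019.9925 kW
eta_BTE = (428 / 1019.9925) * 100 = 41.96%


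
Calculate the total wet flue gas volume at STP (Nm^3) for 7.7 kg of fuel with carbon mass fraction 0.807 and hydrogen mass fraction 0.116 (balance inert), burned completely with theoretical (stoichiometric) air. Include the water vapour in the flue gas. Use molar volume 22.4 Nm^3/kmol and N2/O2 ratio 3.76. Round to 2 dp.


Per kg fuel: CO2 = (C/12 kmol)*22.4 = (0.807/12)*22.4 = 1.50640 Nm^3
Per kg fuel: H2O = (H/2 kmol)*22.4 = (0.116/2)*22.4 = 1.29920 Nm^3
O2 needed per kg fuel = C/12 + H/4 = 0.807/12 + 0.116/4 = 0.09625000 kmol
Per kg fuel: N2 = O2*3.76*22.4 = 0.09625000*3.76*22.4 = 8.10656 Nm^3
Total per kg = 1.50640 + 1.29920 + 8.10656 = 10.91216 Nm^3
Total = 10.91216 * 7.7 = 84.02 Nm^3


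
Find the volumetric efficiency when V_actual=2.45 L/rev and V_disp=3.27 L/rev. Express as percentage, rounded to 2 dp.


eta_v = (V_actual / V_disp) * 100
Ratio = 2.45 / 3.27 = 0.7492
eta_v = 0.7492 * 100 = 74.92%


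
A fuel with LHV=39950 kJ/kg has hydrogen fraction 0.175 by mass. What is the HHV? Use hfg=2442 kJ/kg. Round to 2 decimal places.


HHV = LHV + hfg * 9 * H
Water addition = 2442 * 9 * 0.175 = 3846.150 kJ/kg
HHV = 39950 + 3846.150 = 43796.15 kJ/kg


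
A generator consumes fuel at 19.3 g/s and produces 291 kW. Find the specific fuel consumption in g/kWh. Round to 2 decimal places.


SFC = (mf / BP) * 3600
Rate = 19.3 / 291 = 0.066323 g/(s*kW)
SFC = 0.066323 * 3600 = 238.76 g/kWh


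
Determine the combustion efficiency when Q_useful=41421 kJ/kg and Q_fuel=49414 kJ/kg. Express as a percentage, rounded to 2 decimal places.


Efficiency = (Q_useful / Q_fuel) * 100
Efficiency = (41421 / 49414) * 100
Efficiency = 0.8382 * 100 = 83.82%


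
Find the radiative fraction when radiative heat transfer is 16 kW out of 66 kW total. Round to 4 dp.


f_rad = Q_rad / Q_total
f_rad = 16 / 66 = 0.2424


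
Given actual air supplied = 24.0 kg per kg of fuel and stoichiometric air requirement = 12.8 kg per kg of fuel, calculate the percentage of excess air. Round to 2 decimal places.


Excess air = actual - stoichiometric = 24.0 - 12.8 = 11.20 kg/kg fuel
Excess air % = (excess / stoich) * 100 = (11.20 / 12.8) * 100 = 87.50%


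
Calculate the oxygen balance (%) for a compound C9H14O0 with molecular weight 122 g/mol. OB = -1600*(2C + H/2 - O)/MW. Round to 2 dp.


OB = -1600 * (2C + H/2 - O) / MW
Inner = 2*9 + 14/2 - 0 = 25.00
OB = -1600 * 25.00 / 122 = -327.87%


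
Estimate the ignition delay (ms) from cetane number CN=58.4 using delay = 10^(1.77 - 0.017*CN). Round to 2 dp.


delay = 10^(1.77 - 0.017*CN)
Exponent = 1.77 - 0.017*58.4 = 0.7772
delay = 10^0.7772 = 5.99 ms


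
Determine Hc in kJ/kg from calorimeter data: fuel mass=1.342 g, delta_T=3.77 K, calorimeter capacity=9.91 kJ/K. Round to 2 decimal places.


Hc = C_cal * delta_T / m_fuel
Q_released = 9.91 * 3.77 = 37.3607 kJ
m_fuel = 1.342 g = 1.342/1000 kg = 0.001342 kg
Hc = 37.3607 / 0.001342 = 27839.57 kJ/kg


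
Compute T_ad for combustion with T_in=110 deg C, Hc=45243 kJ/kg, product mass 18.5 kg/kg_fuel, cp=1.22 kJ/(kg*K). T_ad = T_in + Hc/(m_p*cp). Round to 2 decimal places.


T_ad = T_in + Hc / (m_p * cp)
Denominator = 18.5 * 1.22 = 22.5700
Temperature rise = 45243 / 22.5700 = 2004.56 K
T_ad = 110 + 2004.56 = 2114.56 deg C


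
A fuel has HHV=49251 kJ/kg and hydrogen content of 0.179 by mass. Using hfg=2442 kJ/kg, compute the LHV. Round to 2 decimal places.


LHV = HHV - hfg * 9 * H
Water correction = 2442 * 9 * 0.179 = 3934.062 kJ/kg
LHV = 49251 - 3934.062 = 45316.94 kJ/kg


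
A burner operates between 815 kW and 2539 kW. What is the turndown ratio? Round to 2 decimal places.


TDR = Q_max / Q_min
TDR = 2539 / 815 = 3.12


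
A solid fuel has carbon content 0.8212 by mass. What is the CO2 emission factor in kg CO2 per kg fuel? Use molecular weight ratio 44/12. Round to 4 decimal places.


EF = C_frac * (M_CO2 / M_C)
EF = 0.8212 * (44/12)
EF = 0.8212 * 3.666667 = 3.0111 kg_CO2/kg_fuel


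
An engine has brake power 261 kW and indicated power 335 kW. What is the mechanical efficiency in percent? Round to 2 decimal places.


eta_mech = (BP / IP) * 100
Ratio = 261 / 335 = 0.7791
eta_mech = 0.7791 * 100 = 77.91%


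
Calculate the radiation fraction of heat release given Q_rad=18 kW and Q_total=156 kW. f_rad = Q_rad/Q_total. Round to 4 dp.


f_rad = Q_rad / Q_total
f_rad = 18 / 156 = 0.1154


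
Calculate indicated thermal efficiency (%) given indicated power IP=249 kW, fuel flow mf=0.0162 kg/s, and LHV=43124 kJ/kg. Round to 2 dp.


eta_ith = (IP / (mf * LHV)) * 100
Denominator = 0.0162 * 43124 = 698.6088 kW
eta_ith = (249 / 698.6088) * 100 = 35.64%


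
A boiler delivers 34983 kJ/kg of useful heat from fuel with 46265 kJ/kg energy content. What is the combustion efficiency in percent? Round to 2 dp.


Efficiency = (Q_useful / Q_fuel) * 100
Efficiency = (34983 / 46265) * 100
Efficiency = 0.7561 * 100 = 75.61%


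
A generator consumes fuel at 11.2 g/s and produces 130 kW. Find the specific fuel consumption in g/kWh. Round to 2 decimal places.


SFC = (mf / BP) * 3600
Rate = 11.2 / 130 = 0.086154 g/(s*kW)
SFC = 0.086154 * 3600 = 310.15 g/kWh


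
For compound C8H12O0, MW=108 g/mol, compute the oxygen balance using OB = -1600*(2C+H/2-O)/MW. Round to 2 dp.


OB = -1600 * (2C + H/2 - O) / MW
Inner = 2*8 + 12/2 - 0 = 22.00
OB = -1600 * 22.00 / 108 = -325.93%


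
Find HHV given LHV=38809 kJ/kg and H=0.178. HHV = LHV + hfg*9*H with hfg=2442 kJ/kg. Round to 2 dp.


HHV = LHV + hfg * 9 * H
Water addition = 2442 * 9 * 0.178 = 3912.084 kJ/kg
HHV = 38809 + 3912.084 = 42721.08 kJ/kg


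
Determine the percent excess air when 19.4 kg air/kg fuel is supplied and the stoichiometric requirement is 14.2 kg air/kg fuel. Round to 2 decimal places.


Excess air = actual - stoichiometric = 19.4 - 14.2 = 5.20 kg/kg fuel
Excess air % = (excess / stoich) * 100 = (5.20 / 14.2) * 100 = 36.62%


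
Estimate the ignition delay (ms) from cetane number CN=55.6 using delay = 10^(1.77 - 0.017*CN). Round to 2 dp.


delay = 10^(1.77 - 0.017*CN)
Exponent = 1.77 - 0.017*55.6 = 0.8248
delay = 10^0.8248 = 6.68 ms


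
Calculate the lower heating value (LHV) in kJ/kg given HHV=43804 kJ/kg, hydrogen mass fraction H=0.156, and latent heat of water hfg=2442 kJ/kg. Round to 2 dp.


LHV = HHV - hfg * 9 * H
Water correction = 2442 * 9 * 0.156 = 3428.568 kJ/kg
LHV = 43804 - 3428.568 = 40375.43 kJ/kg


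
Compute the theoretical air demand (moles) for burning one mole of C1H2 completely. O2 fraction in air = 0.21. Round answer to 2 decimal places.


Balanced combustion: C1H2 + 1.5 O2 -> 1 CO2 + 1 H2O
O2 needed = C + H/4 = 1 + 2/4 = 1.50 moles
Air moles = O2 / 0.21 = 1.50 / 0.21 = 7.14 moles air


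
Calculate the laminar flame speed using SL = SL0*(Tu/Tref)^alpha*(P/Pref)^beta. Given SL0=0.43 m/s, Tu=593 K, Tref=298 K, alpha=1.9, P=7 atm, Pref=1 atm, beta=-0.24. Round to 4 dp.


SL = SL0 * (Tu/Tref)^alpha * (P/Pref)^beta
T ratio = 593/298 = 1.98993289
(T ratio)^alpha = 1.98993289^1.9 = 3.696520
(P/Pref)^beta = 7^(-0.24) = 0.626869
SL = 0.43 * 3.696520 * 0.626869 = 0.9964 m/s


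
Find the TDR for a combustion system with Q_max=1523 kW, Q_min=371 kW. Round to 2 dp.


TDR = Q_max / Q_min
TDR = 1523 / 371 = 4.11


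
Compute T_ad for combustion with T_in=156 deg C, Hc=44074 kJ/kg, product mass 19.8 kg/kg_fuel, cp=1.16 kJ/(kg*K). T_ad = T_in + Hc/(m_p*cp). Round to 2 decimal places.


T_ad = T_in + Hc / (m_p * cp)
Denominator = 19.8 * 1.16 = 22.9680
Temperature rise = 44074 / 22.9680 = 1918.93 K
T_ad = 156 + 1918.93 = 2074.93 deg C


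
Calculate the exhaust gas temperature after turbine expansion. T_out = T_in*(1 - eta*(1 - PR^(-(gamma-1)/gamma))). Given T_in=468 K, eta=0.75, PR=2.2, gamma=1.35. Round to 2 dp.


T_out = T_in * (1 - eta * (1 - PR^(-(gamma-1)/gamma)))
Exponent = -(1.35-1)/1.35 = -0.25925926
PR^exp = 2.2^(-0.25925926) = 0.81512413
Factor = 1 - 0.75*(1 - 0.81512413) = 0.86134310
T_out = 468 * 0.86134310 = 403.11 K


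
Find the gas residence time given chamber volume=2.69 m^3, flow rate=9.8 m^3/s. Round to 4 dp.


tau = V / Q_flow
tau = 2.69 / 9.8 = 0.2745 s


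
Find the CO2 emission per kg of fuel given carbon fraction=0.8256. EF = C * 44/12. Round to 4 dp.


EF = C_frac * (M_CO2 / M_C)
EF = 0.8256 * (44/12)
EF = 0.8256 * 3.666667 = 3.0272 kg_CO2/kg_fuel


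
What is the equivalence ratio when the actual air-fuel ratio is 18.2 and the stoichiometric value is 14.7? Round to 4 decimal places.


phi = AFR_stoich / AFR_actual
phi = 14.7 / 18.2 = 0.8077


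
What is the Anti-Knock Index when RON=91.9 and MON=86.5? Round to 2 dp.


AKI = (RON + MON) / 2
AKI = (91.9 + 86.5) / 2
AKI = 178.4 / 2 = 89.20


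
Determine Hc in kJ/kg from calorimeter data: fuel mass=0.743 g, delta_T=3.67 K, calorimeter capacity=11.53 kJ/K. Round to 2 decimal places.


Hc = C_cal * delta_T / m_fuel
Q_released = 11.53 * 3.67 = 42.3151 kJ
m_fuel = 0.743 g = 0.743/1000 kg = 0.000743 kg
Hc = 42.3151 / 0.000743 = 56951.68 kJ/kg


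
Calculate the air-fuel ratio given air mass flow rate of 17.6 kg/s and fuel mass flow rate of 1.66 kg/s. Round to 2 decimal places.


AFR = m_air / m_fuel
AFR = 17.6 / 1.66 = 10.60


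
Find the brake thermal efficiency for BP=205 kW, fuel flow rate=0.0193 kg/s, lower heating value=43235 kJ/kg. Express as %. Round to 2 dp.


eta_BTE = (BP / (mf * LHV)) * 100
Denominator = 0.0193 * 43235 = 834.4355 kW
eta_BTE = (205 / 834.4355) * 100 = 24.57%


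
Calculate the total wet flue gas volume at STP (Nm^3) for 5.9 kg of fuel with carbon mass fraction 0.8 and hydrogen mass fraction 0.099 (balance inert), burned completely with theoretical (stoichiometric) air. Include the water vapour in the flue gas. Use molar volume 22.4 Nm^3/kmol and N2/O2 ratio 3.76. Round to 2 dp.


Per kg fuel: CO2 = (C/12 kmol)*22.4 = (0.8/12)*22.4 = 1.49333 Nm^3
Per kg fuel: H2O = (H/2 kmol)*22.4 = (0.099/2)*22.4 = 1.10880 Nm^3
O2 needed per kg fuel = C/12 + H/4 = 0.8/12 + 0.099/4 = 0.09141667 kmol
Per kg fuel: N2 = O2*3.76*22.4 = 0.09141667*3.76*22.4 = 7.69948 Nm^3
Total per kg = 1.49333 + 1.10880 + 7.69948 = 10.30161 Nm^3
Total = 10.30161 * 5.9 = 60.78 Nm^3


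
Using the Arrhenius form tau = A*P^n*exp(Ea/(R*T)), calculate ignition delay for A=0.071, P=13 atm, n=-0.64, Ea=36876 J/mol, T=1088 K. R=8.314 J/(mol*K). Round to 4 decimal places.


tau = A * P^n * exp(Ea/(R*T))
P^n = 13^(-0.64) = 0.19367620
Ea/(R*T) = 36876/(8.314*1088) = 4.076664
exp(Ea/(R*T)) = 58.948474
tau = 0.071 * 0.19367620 * 58.948474 = 0.8106 ms


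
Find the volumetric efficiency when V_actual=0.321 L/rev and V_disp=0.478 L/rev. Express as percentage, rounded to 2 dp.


eta_v = (V_actual / V_disp) * 100
Ratio = 0.321 / 0.478 = 0.6715
eta_v = 0.6715 * 100 = 67.15%


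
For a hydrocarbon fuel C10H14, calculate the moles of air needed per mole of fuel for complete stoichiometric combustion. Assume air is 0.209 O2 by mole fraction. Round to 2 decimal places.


Balanced combustion: C10H14 + 13.5 O2 -> 10 CO2 + 7 H2O
O2 needed = C + H/4 = 10 + 14/4 = 13.50 moles
Air moles = O2 / 0.209 = 13.50 / 0.209 = 64.59 moles air


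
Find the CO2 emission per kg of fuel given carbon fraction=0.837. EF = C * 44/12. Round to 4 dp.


EF = C_frac * (M_CO2 / M_C)
EF = 0.837 * (44/12)
EF = 0.837 * 3.666667 = 3.0690 kg_CO2/kg_fuel


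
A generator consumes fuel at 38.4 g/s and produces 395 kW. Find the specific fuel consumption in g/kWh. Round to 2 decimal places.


SFC = (mf / BP) * 3600
Rate = 38.4 / 395 = 0.097215 g/(s*kW)
SFC = 0.097215 * 3600 = 349.97 g/kWh


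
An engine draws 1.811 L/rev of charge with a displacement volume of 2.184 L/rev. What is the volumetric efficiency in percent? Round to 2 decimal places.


eta_v = (V_actual / V_disp) * 100
Ratio = 1.811 / 2.184 = 0.8292
eta_v = 0.8292 * 100 = 82.92%


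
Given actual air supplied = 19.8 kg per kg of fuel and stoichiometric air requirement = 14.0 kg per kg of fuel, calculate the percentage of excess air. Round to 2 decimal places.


Excess air = actual - stoichiometric = 19.8 - 14.0 = 5.80 kg/kg fuel
Excess air % = (excess / stoich) * 100 = (5.80 / 14.0) * 100 = 41.43%


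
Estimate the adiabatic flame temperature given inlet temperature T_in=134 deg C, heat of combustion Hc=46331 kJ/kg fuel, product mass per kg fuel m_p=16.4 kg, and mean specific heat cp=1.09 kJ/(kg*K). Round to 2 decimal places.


T_ad = T_in + Hc / (m_p * cp)
Denominator = 16.4 * 1.09 = 17.8760
Temperature rise = 46331 / 17.8760 = 2591.80 K
T_ad = 134 + 2591.80 = 2725.80 deg C


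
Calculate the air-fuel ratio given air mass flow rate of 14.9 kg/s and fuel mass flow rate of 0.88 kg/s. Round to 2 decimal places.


AFR = m_air / m_fuel
AFR = 14.9 / 0.88 = 16.93


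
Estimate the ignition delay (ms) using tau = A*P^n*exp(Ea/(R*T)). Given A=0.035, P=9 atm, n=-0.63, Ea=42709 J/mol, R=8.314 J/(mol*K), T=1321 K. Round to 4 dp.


tau = A * P^n * exp(Ea/(R*T))
P^n = 9^(-0.63) = 0.25051124
Ea/(R*T) = 42709/(8.314*1321) = 3.888719
exp(Ea/(R*T)) = 48.848273
tau = 0.035 * 0.25051124 * 48.848273 = 0.4283 ms


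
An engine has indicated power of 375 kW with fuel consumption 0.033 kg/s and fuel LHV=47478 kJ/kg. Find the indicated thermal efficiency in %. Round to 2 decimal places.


eta_ith = (IP / (mf * LHV)) * 100
Denominator = 0.033 * 47478 = 1566.7740 kW
eta_ith = (375 / 1566.7740) * 100 = 23.93%


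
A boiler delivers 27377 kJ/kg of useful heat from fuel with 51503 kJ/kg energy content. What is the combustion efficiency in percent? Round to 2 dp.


Efficiency = (Q_useful / Q_fuel) * 100
Efficiency = (27377 / 51503) * 100
Efficiency = 0.5316 * 100 = 53.16%


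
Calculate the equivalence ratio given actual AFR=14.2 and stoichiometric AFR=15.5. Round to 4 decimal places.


phi = AFR_stoich / AFR_actual
phi = 15.5 / 14.2 = 1.0915


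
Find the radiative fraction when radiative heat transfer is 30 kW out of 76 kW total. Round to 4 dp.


f_rad = Q_rad / Q_total
f_rad = 30 / 76 = 0.3947


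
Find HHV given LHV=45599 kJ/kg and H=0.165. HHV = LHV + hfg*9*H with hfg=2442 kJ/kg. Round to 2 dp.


HHV = LHV + hfg * 9 * H
Water addition = 2442 * 9 * 0.165 = 3626.370 kJ/kg
HHV = 45599 + 3626.370 = 49225.37 kJ/kg


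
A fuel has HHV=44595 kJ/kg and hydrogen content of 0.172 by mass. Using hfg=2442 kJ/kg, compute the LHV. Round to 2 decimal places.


LHV = HHV - hfg * 9 * H
Water correction = 2442 * 9 * 0.172 = 3780.216 kJ/kg
LHV = 44595 - 3780.216 = 40814.78 kJ/kg


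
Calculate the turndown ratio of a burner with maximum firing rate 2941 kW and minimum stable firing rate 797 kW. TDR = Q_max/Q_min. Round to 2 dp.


TDR = Q_max / Q_min
TDR = 2941 / 797 = 3.69


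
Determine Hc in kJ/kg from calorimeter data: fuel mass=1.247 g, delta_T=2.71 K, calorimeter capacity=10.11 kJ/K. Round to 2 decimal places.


Hc = C_cal * delta_T / m_fuel
Q_released = 10.11 * 2.71 = 27.3981 kJ
m_fuel = 1.247 g = 1.247/1000 kg = 0.001247 kg
Hc = 27.3981 / 0.001247 = 21971.21 kJ/kg


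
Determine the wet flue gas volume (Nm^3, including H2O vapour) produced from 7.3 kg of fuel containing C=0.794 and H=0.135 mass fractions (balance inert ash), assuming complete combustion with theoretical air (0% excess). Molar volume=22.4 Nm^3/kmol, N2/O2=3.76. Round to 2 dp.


Per kg fuel: CO2 = (C/12 kmol)*22.4 = (0.794/12)*22.4 = 1.48213 Nm^3
Per kg fuel: H2O = (H/2 kmol)*22.4 = (0.135/2)*22.4 = 1.51200 Nm^3
O2 needed per kg fuel = C/12 + H/4 = 0.794/12 + 0.135/4 = 0.09991667 kmol
Per kg fuel: N2 = O2*3.76*22.4 = 0.09991667*3.76*22.4 = 8.41538 Nm^3
Total per kg = 1.48213 + 1.51200 + 8.41538 = 11.40951 Nm^3
Total = 11.40951 * 7.3 = 83.29 Nm^3


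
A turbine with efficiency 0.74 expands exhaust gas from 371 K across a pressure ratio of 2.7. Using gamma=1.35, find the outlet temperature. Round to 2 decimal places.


T_out = T_in * (1 - eta * (1 - PR^(-(gamma-1)/gamma)))
Exponent = -(1.35-1)/1.35 = -0.25925926
PR^exp = 2.7^(-0.25925926) = 0.77297411
Factor = 1 - 0.74*(1 - 0.77297411) = 0.83200084
T_out = 371 * 0.83200084 = 308.67 K


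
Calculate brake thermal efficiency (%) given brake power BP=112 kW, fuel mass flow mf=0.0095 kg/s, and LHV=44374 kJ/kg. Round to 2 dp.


eta_BTE = (BP / (mf * LHV)) * 100
Denominator = 0.0095 * 44374 = 421.5530 kW
eta_BTE = (112 / 421.5530) * 100 = 26.57%


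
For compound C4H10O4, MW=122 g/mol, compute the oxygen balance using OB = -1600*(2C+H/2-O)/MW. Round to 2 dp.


OB = -1600 * (2C + H/2 - O) / MW
Inner = 2*4 + 10/2 - 4 = 9.00
OB = -1600 * 9.00 / 122 = -118.03%


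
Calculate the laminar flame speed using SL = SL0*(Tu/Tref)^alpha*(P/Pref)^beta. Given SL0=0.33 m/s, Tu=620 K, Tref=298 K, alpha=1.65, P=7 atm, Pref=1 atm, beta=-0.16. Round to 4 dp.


SL = SL0 * (Tu/Tref)^alpha * (P/Pref)^beta
T ratio = 620/298 = 2.08053691
(T ratio)^alpha = 2.08053691^1.65 = 3.349573
(P/Pref)^beta = 7^(-0.16) = 0.732461
SL = 0.33 * 3.349573 * 0.732461 = 0.8096 m/s


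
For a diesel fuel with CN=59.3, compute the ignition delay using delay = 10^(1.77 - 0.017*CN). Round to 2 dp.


delay = 10^(1.77 - 0.017*CN)
Exponent = 1.77 - 0.017*59.3 = 0.7619
delay = 10^0.7619 = 5.78 ms


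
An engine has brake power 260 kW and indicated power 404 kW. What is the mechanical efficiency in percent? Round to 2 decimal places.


eta_mech = (BP / IP) * 100
Ratio = 260 / 404 = 0.6436
eta_mech = 0.6436 * 100 = 64.36%


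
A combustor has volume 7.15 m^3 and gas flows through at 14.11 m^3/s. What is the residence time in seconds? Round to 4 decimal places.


tau = V / Q_flow
tau = 7.15 / 14.11 = 0.5067 s


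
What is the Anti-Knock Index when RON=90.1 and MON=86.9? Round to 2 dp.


AKI = (RON + MON) / 2
AKI = (90.1 + 86.9) / 2
AKI = 177.0 / 2 = 88.50


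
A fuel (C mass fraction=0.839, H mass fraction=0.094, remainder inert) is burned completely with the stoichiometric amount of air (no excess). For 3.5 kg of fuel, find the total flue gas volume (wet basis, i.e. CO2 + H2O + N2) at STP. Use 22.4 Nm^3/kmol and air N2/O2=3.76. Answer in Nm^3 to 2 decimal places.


Per kg fuel: CO2 = (C/12 kmol)*22.4 = (0.839/12)*22.4 = 1.56613 Nm^3
Per kg fuel: H2O = (H/2 kmol)*22.4 = (0.094/2)*22.4 = 1.05280 Nm^3
O2 needed per kg fuel = C/12 + H/4 = 0.839/12 + 0.094/4 = 0.09341667 kmol
Per kg fuel: N2 = O2*3.76*22.4 = 0.09341667*3.76*22.4 = 7.86793 Nm^3
Total per kg = 1.56613 + 1.05280 + 7.86793 = 10.48686 Nm^3
Total = 10.48686 * 3.5 = 36.70 Nm^3


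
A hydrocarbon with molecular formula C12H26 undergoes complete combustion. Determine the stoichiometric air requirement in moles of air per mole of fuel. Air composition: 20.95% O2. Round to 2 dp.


Balanced combustion: C12H26 + 18.5 O2 -> 12 CO2 + 13 H2O
O2 needed = C + H/4 = 12 + 26/4 = 18.50 moles
Air moles = O2 / 0.2095 = 18.50 / 0.2095 = 88.31 moles air


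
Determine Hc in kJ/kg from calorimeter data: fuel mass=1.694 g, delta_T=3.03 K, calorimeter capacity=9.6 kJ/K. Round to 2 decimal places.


Hc = C_cal * delta_T / m_fuel
Q_released = 9.6 * 3.03 = 29.0880 kJ
m_fuel = 1.694 g = 1.694/1000 kg = 0.001694 kg
Hc = 29.0880 / 0.001694 = 17171.19 kJ/kg


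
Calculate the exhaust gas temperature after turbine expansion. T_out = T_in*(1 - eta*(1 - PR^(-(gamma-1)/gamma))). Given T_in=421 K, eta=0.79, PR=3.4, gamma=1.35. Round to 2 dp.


T_out = T_in * (1 - eta * (1 - PR^(-(gamma-1)/gamma)))
Exponent = -(1.35-1)/1.35 = -0.25925926
PR^exp = 3.4^(-0.25925926) = 0.72813041
Factor = 1 - 0.79*(1 - 0.72813041) = 0.78522302
T_out = 421 * 0.78522302 = 330.58 K


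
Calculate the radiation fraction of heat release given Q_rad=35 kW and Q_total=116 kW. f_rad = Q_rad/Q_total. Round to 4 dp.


f_rad = Q_rad / Q_total
f_rad = 35 / 116 = 0.3017


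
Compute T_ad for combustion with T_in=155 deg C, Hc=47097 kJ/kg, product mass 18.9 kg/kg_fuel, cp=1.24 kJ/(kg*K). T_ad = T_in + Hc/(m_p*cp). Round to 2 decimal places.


T_ad = T_in + Hc / (m_p * cp)
Denominator = 18.9 * 1.24 = 23.4360
Temperature rise = 47097 / 23.4360 = 2009.60 K
T_ad = 155 + 2009.60 = 2164.60 deg C


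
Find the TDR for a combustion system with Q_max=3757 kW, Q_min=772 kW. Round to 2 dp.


TDR = Q_max / Q_min
TDR = 3757 / 772 = 4.87


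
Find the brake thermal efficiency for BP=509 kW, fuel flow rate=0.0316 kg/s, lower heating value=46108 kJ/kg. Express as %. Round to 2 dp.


eta_BTE = (BP / (mf * LHV)) * 100
Denominator = 0.0316 * 46108 = 1457.0128 kW
eta_BTE = (509 / 1457.0128) * 100 = 34.93%


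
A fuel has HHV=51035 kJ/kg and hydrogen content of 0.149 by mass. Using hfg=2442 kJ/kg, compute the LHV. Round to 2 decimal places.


LHV = HHV - hfg * 9 * H
Water correction = 2442 * 9 * 0.149 = 3274.722 kJ/kg
LHV = 51035 - 3274.722 = 47760.28 kJ/kg


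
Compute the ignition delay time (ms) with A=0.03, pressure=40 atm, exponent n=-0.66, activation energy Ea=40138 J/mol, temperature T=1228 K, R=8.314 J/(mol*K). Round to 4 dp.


tau = A * P^n * exp(Ea/(R*T))
P^n = 40^(-0.66) = 0.08762750
Ea/(R*T) = 40138/(8.314*1228) = 3.931401
exp(Ea/(R*T)) = 50.978347
tau = 0.03 * 0.08762750 * 50.978347 = 0.1340 ms


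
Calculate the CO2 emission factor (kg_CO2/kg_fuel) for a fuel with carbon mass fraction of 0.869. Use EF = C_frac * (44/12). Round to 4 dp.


EF = C_frac * (M_CO2 / M_C)
EF = 0.869 * (44/12)
EF = 0.869 * 3.666667 = 3.1863 kg_CO2/kg_fuel


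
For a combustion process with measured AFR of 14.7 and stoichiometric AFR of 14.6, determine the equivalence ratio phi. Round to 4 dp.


phi = AFR_stoich / AFR_actual
phi = 14.6 / 14.7 = 0.9932


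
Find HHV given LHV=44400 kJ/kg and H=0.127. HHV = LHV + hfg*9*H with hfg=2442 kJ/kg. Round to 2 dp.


HHV = LHV + hfg * 9 * H
Water addition = 2442 * 9 * 0.127 = 2791.206 kJ/kg
HHV = 44400 + 2791.206 = 47191.21 kJ/kg


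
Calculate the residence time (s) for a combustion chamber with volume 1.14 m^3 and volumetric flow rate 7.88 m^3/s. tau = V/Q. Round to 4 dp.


tau = V / Q_flow
tau = 1.14 / 7.88 = 0.1447 s


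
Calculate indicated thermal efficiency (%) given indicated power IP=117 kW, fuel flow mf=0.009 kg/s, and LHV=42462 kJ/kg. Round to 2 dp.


eta_ith = (IP / (mf * LHV)) * 100
Denominator = 0.009 * 42462 = 382.1580 kW
eta_ith = (117 / 382.1580) * 100 = 30.62%


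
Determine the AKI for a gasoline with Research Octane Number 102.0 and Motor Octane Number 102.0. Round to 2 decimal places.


AKI = (RON + MON) / 2
AKI = (102.0 + 102.0) / 2
AKI = 204.0 / 2 = 102.00


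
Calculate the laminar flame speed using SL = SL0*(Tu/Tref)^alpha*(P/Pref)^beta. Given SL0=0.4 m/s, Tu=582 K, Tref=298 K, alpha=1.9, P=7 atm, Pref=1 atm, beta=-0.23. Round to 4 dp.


SL = SL0 * (Tu/Tref)^alpha * (P/Pref)^beta
T ratio = 582/298 = 1.95302013
(T ratio)^alpha = 1.95302013^1.9 = 3.567326
(P/Pref)^beta = 7^(-0.23) = 0.639186
SL = 0.4 * 3.567326 * 0.639186 = 0.9121 m/s


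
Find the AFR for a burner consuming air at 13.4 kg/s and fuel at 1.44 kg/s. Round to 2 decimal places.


AFR = m_air / m_fuel
AFR = 13.4 / 1.44 = 9.31


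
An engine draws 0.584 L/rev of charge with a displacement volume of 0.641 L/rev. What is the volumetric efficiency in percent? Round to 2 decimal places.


eta_v = (V_actual / V_disp) * 100
Ratio = 0.584 / 0.641 = 0.9111
eta_v = 0.9111 * 100 = 91.11%


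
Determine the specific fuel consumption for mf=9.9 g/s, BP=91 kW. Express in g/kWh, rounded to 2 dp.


SFC = (mf / BP) * 3600
Rate = 9.9 / 91 = 0.108791 g/(s*kW)
SFC = 0.108791 * 3600 = 391.65 g/kWh


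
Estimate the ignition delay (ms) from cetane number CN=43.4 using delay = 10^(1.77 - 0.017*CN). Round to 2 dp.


delay = 10^(1.77 - 0.017*CN)
Exponent = 1.77 - 0.017*43.4 = 1.0322
delay = 10^1.0322 = 10.77 ms


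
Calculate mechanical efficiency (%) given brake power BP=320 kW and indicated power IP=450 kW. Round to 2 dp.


eta_mech = (BP / IP) * 100
Ratio = 320 / 450 = 0.7111
eta_mech = 0.7111 * 100 = 71.11%


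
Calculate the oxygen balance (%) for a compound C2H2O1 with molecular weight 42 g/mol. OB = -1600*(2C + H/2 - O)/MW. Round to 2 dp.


OB = -1600 * (2C + H/2 - O) / MW
Inner = 2*2 + 2/2 - 1 = 4.00
OB = -1600 * 4.00 / 42 = -152.38%


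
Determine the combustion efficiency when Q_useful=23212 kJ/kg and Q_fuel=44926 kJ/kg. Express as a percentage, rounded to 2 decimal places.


Efficiency = (Q_useful / Q_fuel) * 100
Efficiency = (23212 / 44926) * 100
Efficiency = 0.5167 * 100 = 51.67%


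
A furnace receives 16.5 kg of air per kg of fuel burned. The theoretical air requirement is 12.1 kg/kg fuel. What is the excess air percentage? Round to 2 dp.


Excess air = actual - stoichiometric = 16.5 - 12.1 = 4.40 kg/kg fuel
Excess air % = (excess / stoich) * 100 = (4.40 / 12.1) * 100 = 36.36%


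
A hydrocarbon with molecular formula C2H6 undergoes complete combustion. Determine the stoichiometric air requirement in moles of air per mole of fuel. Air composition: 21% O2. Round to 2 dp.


Balanced combustion: C2H6 + 3.5 O2 -> 2 CO2 + 3 H2O
O2 needed = C + H/4 = 2 + 6/4 = 3.50 moles
Air moles = O2 / 0.21 = 3.50 / 0.21 = 16.67 moles air


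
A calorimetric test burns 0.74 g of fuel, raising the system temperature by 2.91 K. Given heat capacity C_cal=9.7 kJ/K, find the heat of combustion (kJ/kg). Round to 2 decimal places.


Hc = C_cal * delta_T / m_fuel
Q_released = 9.7 * 2.91 = 28.2270 kJ
m_fuel = 0.74 g = 0.74/1000 kg = 0.000740 kg
Hc = 28.2270 / 0.000740 = 38144.59 kJ/kg


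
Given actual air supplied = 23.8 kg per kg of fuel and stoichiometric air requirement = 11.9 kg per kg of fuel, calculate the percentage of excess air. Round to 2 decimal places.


Excess air = actual - stoichiometric = 23.8 - 11.9 = 11.90 kg/kg fuel
Excess air % = (excess / stoich) * 100 = (11.90 / 11.9) * 100 = 100.00%


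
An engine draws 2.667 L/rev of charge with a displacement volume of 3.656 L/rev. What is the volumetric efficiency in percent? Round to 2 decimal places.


eta_v = (V_actual / V_disp) * 100
Ratio = 2.667 / 3.656 = 0.7295
eta_v = 0.7295 * 100 = 72.95%


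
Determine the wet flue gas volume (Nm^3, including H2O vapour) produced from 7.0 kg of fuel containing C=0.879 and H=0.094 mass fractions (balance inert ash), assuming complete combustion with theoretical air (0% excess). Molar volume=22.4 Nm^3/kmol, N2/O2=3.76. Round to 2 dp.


Per kg fuel: CO2 = (C/12 kmol)*22.4 = (0.879/12)*22.4 = 1.64080 Nm^3
Per kg fuel: H2O = (H/2 kmol)*22.4 = (0.094/2)*22.4 = 1.05280 Nm^3
O2 needed per kg fuel = C/12 + H/4 = 0.879/12 + 0.094/4 = 0.09675000 kmol
Per kg fuel: N2 = O2*3.76*22.4 = 0.09675000*3.76*22.4 = 8.14867 Nm^3
Total per kg = 1.64080 + 1.05280 + 8.14867 = 10.84227 Nm^3
Total = 10.84227 * 7.0 = 75.90 Nm^3


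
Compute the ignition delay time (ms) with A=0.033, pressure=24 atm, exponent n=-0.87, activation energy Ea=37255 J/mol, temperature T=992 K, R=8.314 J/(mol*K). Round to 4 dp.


tau = A * P^n * exp(Ea/(R*T))
P^n = 24^(-0.87) = 0.06298197
Ea/(R*T) = 37255/(8.314*992) = 4.517133
exp(Ea/(R*T)) = 91.572680
tau = 0.033 * 0.06298197 * 91.572680 = 0.1903 ms


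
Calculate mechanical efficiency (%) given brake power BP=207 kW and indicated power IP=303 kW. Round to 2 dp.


eta_mech = (BP / IP) * 100
Ratio = 207 / 303 = 0.6832
eta_mech = 0.6832 * 100 = 68.32%


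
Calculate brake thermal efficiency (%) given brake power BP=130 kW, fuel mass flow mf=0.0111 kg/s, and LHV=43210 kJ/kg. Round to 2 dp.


eta_BTE = (BP / (mf * LHV)) * 100
Denominator = 0.0111 * 43210 = 479.6310 kW
eta_BTE = (130 / 479.6310) * 100 = 27.10%


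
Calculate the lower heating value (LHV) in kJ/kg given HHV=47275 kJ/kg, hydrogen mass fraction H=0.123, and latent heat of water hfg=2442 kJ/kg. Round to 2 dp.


LHV = HHV - hfg * 9 * H
Water correction = 2442 * 9 * 0.123 = 2703.294 kJ/kg
LHV = 47275 - 2703.294 = 44571.71 kJ/kg


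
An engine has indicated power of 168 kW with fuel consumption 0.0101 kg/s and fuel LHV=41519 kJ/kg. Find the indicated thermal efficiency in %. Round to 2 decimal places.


eta_ith = (IP / (mf * LHV)) * 100
Denominator = 0.0101 * 41519 = 419.3419 kW
eta_ith = (168 / 419.3419) * 100 = 40.06%


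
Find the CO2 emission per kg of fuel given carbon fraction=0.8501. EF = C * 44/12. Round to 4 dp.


EF = C_frac * (M_CO2 / M_C)
EF = 0.8501 * (44/12)
EF = 0.8501 * 3.666667 = 3.1170 kg_CO2/kg_fuel


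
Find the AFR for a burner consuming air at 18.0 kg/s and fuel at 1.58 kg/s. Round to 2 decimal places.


AFR = m_air / m_fuel
AFR = 18.0 / 1.58 = 11.39


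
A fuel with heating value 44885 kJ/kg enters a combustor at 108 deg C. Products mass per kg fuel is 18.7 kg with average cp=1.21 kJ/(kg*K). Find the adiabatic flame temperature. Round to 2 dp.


T_ad = T_in + Hc / (m_p * cp)
Denominator = 18.7 * 1.21 = 22.6270
Temperature rise = 44885 / 22.6270 = 1983.69 K
T_ad = 108 + 1983.69 = 2091.69 deg C


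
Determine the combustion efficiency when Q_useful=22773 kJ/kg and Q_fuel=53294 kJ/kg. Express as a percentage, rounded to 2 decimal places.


Efficiency = (Q_useful / Q_fuel) * 100
Efficiency = (22773 / 53294) * 100
Efficiency = 0.4273 * 100 = 42.73%


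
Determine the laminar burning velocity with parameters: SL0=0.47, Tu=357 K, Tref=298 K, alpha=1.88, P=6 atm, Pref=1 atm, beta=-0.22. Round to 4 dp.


SL = SL0 * (Tu/Tref)^alpha * (P/Pref)^beta
T ratio = 357/298 = 1.19798658
(T ratio)^alpha = 1.19798658^1.88 = 1.404396
(P/Pref)^beta = 6^(-0.22) = 0.674228
SL = 0.47 * 1.404396 * 0.674228 = 0.4450 m/s


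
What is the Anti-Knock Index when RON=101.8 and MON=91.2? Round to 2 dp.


AKI = (RON + MON) / 2
AKI = (101.8 + 91.2) / 2
AKI = 193.0 / 2 = 96.50


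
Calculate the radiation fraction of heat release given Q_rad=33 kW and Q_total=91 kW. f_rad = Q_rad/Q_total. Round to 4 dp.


f_rad = Q_rad / Q_total
f_rad = 33 / 91 = 0.3626


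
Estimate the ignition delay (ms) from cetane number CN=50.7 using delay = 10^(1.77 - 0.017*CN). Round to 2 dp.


delay = 10^(1.77 - 0.017*CN)
Exponent = 1.77 - 0.017*50.7 = 0.9081
delay = 10^0.9081 = 8.09 ms


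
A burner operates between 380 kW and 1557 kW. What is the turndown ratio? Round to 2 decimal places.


TDR = Q_max / Q_min
TDR = 1557 / 380 = 4.10


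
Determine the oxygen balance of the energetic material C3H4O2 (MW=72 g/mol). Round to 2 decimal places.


OB = -1600 * (2C + H/2 - O) / MW
Inner = 2*3 + 4/2 - 2 = 6.00
OB = -1600 * 6.00 / 72 = -133.33%


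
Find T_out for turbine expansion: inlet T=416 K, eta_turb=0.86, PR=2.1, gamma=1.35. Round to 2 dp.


T_out = T_in * (1 - eta * (1 - PR^(-(gamma-1)/gamma)))
Exponent = -(1.35-1)/1.35 = -0.25925926
PR^exp = 2.1^(-0.25925926) = 0.82501466
Factor = 1 - 0.86*(1 - 0.82501466) = 0.84951261
T_out = 416 * 0.84951261 = 353.40 K


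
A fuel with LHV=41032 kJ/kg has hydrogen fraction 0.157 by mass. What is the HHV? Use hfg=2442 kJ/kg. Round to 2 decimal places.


HHV = LHV + hfg * 9 * H
Water addition = 2442 * 9 * 0.157 = 3450.546 kJ/kg
HHV = 41032 + 3450.546 = 44482.55 kJ/kg


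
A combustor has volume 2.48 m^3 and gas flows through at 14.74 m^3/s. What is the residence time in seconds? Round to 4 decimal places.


tau = V / Q_flow
tau = 2.48 / 14.74 = 0.1682 s


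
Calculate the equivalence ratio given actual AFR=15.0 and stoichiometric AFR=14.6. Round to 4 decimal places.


phi = AFR_stoich / AFR_actual
phi = 14.6 / 15.0 = 0.9733


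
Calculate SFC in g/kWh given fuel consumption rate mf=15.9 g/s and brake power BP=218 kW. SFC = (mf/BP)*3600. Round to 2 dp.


SFC = (mf / BP) * 3600
Rate = 15.9 / 218 = 0.072936 g/(s*kW)
SFC = 0.072936 * 3600 = 262.57 g/kWh


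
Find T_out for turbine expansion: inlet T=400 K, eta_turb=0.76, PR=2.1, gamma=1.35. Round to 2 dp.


T_out = T_in * (1 - eta * (1 - PR^(-(gamma-1)/gamma)))
Exponent = -(1.35-1)/1.35 = -0.25925926
PR^exp = 2.1^(-0.25925926) = 0.82501466
Factor = 1 - 0.76*(1 - 0.82501466) = 0.86701114
T_out = 400 * 0.86701114 = 346.80 K


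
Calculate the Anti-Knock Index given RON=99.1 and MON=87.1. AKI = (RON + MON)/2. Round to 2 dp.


AKI = (RON + MON) / 2
AKI = (99.1 + 87.1) / 2
AKI = 186.2 / 2 = 93.10


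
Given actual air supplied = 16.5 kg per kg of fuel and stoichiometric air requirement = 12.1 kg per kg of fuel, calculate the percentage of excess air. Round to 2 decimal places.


Excess air = actual - stoichiometric = 16.5 - 12.1 = 4.40 kg/kg fuel
Excess air % = (excess / stoich) * 100 = (4.40 / 12.1) * 100 = 36.36%


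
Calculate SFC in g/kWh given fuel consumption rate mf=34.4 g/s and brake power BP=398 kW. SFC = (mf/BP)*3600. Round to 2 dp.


SFC = (mf / BP) * 3600
Rate = 34.4 / 398 = 0.086432 g/(s*kW)
SFC = 0.086432 * 3600 = 311.16 g/kWh


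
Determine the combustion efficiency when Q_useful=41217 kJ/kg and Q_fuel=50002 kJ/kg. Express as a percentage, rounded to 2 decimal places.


Efficiency = (Q_useful / Q_fuel) * 100
Efficiency = (41217 / 50002) * 100
Efficiency = 0.8243 * 100 = 82.43%


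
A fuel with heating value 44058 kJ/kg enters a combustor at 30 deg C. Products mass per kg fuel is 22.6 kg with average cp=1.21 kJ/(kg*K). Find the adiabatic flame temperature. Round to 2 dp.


T_ad = T_in + Hc / (m_p * cp)
Denominator = 22.6 * 1.21 = 27.3460
Temperature rise = 44058 / 27.3460 = 1611.13 K
T_ad = 30 + 1611.13 = 1641.13 deg C


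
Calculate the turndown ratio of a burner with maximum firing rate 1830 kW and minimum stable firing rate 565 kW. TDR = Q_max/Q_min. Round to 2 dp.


TDR = Q_max / Q_min
TDR = 1830 / 565 = 3.24


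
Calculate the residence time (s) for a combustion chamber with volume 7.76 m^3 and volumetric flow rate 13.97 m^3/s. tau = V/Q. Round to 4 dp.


tau = V / Q_flow
tau = 7.76 / 13.97 = 0.5555 s


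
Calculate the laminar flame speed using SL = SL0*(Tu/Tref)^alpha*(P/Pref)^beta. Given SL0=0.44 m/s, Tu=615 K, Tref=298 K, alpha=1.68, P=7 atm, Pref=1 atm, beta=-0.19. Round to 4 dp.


SL = SL0 * (Tu/Tref)^alpha * (P/Pref)^beta
T ratio = 615/298 = 2.06375839
(T ratio)^alpha = 2.06375839^1.68 = 3.377745
(P/Pref)^beta = 7^(-0.19) = 0.690926
SL = 0.44 * 3.377745 * 0.690926 = 1.0269 m/s


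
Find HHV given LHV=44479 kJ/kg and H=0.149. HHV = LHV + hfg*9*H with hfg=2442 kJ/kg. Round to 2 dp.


HHV = LHV + hfg * 9 * H
Water addition = 2442 * 9 * 0.149 = 3274.722 kJ/kg
HHV = 44479 + 3274.722 = 47753.72 kJ/kg


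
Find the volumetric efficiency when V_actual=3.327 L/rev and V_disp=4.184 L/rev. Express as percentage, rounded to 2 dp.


eta_v = (V_actual / V_disp) * 100
Ratio = 3.327 / 4.184 = 0.7952
eta_v = 0.7952 * 100 = 79.52%


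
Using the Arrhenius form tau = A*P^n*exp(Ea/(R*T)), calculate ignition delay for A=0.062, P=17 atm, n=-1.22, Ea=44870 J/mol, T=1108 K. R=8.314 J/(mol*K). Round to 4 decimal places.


tau = A * P^n * exp(Ea/(R*T))
P^n = 17^(-1.22) = 0.03153932
Ea/(R*T) = 44870/(8.314*1108) = 4.870867
exp(Ea/(R*T)) = 130.433980
tau = 0.062 * 0.03153932 * 130.433980 = 0.2551 ms


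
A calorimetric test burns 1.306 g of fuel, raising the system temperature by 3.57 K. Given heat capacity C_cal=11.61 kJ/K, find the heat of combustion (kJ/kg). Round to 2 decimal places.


Hc = C_cal * delta_T / m_fuel
Q_released = 11.61 * 3.57 = 41.4477 kJ
m_fuel = 1.306 g = 1.306/1000 kg = 0.001306 kg
Hc = 41.4477 / 0.001306 = 31736.37 kJ/kg


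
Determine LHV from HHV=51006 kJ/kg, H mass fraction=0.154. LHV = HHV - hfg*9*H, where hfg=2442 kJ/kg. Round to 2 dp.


LHV = HHV - hfg * 9 * H
Water correction = 2442 * 9 * 0.154 = 3384.612 kJ/kg
LHV = 51006 - 3384.612 = 47621.39 kJ/kg


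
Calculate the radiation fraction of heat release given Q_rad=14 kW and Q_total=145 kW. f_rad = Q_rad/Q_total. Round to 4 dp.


f_rad = Q_rad / Q_total
f_rad = 14 / 145 = 0.0966


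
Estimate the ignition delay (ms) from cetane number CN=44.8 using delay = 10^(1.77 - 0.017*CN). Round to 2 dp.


delay = 10^(1.77 - 0.017*CN)
Exponent = 1.77 - 0.017*44.8 = 1.0084
delay = 10^1.0084 = 10.20 ms


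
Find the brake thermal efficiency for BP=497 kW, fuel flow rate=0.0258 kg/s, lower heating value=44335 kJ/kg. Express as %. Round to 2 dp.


eta_BTE = (BP / (mf * LHV)) * 100
Denominator = 0.0258 * 44335 = 1143.8430 kW
eta_BTE = (497 / 1143.8430) * 100 = 43.45%


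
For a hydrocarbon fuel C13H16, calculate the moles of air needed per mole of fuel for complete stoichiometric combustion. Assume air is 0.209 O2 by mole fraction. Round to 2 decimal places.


Balanced combustion: C13H16 + 17 O2 -> 13 CO2 + 8 H2O
O2 needed = C + H/4 = 13 + 16/4 = 17.00 moles
Air moles = O2 / 0.209 = 17.00 / 0.209 = 81.34 moles air


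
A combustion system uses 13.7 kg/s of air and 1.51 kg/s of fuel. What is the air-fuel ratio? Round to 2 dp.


AFR = m_air / m_fuel
AFR = 13.7 / 1.51 = 9.07


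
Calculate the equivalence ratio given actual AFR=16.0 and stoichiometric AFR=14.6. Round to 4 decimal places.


phi = AFR_stoich / AFR_actual
phi = 14.6 / 16.0 = 0.9125


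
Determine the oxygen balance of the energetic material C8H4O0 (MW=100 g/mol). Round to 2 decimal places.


OB = -1600 * (2C + H/2 - O) / MW
Inner = 2*8 + 4/2 - 0 = 18.00
OB = -1600 * 18.00 / 100 = -288.00%


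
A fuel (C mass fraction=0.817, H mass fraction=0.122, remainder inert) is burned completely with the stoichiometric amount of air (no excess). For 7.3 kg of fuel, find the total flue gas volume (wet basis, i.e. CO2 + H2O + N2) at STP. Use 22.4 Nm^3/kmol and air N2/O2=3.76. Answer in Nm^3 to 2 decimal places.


Per kg fuel: CO2 = (C/12 kmol)*22.4 = (0.817/12)*22.4 = 1.52507 Nm^3
Per kg fuel: H2O = (H/2 kmol)*22.4 = (0.122/2)*22.4 = 1.36640 Nm^3
O2 needed per kg fuel = C/12 + H/4 = 0.817/12 + 0.122/4 = 0.09858333 kmol
Per kg fuel: N2 = O2*3.76*22.4 = 0.09858333*3.76*22.4 = 8.30308 Nm^3
Total per kg = 1.52507 + 1.36640 + 8.30308 = 11.19455 Nm^3
Total = 11.19455 * 7.3 = 81.72 Nm^3


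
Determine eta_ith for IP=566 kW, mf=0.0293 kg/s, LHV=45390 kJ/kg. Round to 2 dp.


eta_ith = (IP / (mf * LHV)) * 100
Denominator = 0.0293 * 45390 = 1329.9270 kW
eta_ith = (566 / 1329.9270) * 100 = 42.56%


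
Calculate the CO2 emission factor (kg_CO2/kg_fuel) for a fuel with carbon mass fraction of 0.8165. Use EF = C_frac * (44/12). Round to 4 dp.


EF = C_frac * (M_CO2 / M_C)
EF = 0.8165 * (44/12)
EF = 0.8165 * 3.666667 = 2.9938 kg_CO2/kg_fuel


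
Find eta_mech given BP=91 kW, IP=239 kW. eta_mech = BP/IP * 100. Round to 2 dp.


eta_mech = (BP / IP) * 100
Ratio = 91 / 239 = 0.3808
eta_mech = 0.3808 * 100 = 38.08%


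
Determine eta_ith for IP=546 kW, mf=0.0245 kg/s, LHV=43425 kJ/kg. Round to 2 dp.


eta_ith = (IP / (mf * LHV)) * 100
Denominator = 0.0245 * 43425 = 1063.9125 kW
eta_ith = (546 / 1063.9125) * 100 = 51.32%


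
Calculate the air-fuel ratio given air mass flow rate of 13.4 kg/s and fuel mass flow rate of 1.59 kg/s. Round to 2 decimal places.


AFR = m_air / m_fuel
AFR = 13.4 / 1.59 = 8.43


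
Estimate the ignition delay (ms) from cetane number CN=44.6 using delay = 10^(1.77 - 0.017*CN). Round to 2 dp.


delay = 10^(1.77 - 0.017*CN)
Exponent = 1.77 - 0.017*44.6 = 1.0118
delay = 10^1.0118 = 10.28 ms


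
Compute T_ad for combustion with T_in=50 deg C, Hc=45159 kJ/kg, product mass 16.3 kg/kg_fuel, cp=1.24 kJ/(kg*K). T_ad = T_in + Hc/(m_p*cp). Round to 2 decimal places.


T_ad = T_in + Hc / (m_p * cp)
Denominator = 16.3 * 1.24 = 20.2120
Temperature rise = 45159 / 20.2120 = 2234.27 K
T_ad = 50 + 2234.27 = 2284.27 deg C
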